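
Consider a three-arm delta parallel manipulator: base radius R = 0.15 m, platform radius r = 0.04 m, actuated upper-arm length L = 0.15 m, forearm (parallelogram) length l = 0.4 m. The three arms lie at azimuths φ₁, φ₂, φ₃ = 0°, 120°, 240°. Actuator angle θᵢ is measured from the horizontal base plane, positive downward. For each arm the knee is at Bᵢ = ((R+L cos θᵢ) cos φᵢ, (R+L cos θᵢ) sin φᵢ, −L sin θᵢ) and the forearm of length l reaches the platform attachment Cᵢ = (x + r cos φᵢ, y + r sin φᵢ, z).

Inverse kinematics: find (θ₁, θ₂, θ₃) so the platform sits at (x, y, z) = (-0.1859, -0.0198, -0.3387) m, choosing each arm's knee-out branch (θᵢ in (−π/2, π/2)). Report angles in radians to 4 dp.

φ1=0.0° → target in arm frame (-0.1859, -0.0198)
  e−x'=0.2959;  (l²−L²−(e−x')²−y'²−z²)/2L = -0.2172
  θ1 = atan2(B,A) + arccos(C/0.4497) = 1.2221
arm 2 (φ=120.0°): x'=0.0758, y'=0.1709
  A=0.0342, B=-0.3387, C=(l²−L²−A²−y'²−z²)/(2L)=-0.0253
  γ=atan2(-0.3387,0.0342)=-1.4702;  ψ=arccos(-0.0743)=1.6452;  θ2=γ+ψ≈0.1750
φ3=240.0° → target in arm frame (0.1101, -0.1511)
  A cos θ + B sin θ = C:  -0.0001·cos θ + -0.3387·sin θ = -0.0002
  θ3 = atan2(B,A) + arccos(C/0.3387) = 0.0002

θ₁ = 1.2221, θ₂ = 0.1750, θ₃ = 0.0002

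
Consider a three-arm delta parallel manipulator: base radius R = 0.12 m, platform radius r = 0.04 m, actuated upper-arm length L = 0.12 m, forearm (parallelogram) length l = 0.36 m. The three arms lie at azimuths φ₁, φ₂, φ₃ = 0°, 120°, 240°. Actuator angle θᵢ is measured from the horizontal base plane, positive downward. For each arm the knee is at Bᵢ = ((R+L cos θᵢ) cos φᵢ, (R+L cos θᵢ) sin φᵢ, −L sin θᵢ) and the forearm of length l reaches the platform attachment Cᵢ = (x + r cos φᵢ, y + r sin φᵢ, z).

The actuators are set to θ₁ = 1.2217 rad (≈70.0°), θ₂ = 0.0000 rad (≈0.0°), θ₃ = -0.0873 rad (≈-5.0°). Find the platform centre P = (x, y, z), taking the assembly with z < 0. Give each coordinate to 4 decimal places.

(-0.1876, -0.0090, -0.2979)

S1 = (0.1210·cos0.0°, 0.1210·sin0.0°, -0.1128) = (0.1210, 0.0000, -0.1128)
S2 = (0.2000·cos120.0°, 0.2000·sin120.0°, 0.0000) = (-0.1000, 0.1732, 0.0000)
φ3=240.0°: virtual centre (-0.0998, -0.1728, 0.0105), radius l
eliminate P² terms by subtracting sphere 1 from 2 and 3
plane₁₂: -0.4421x+0.3464y+0.2255z = 0.0126
det = 0.3058;  x = -0.0285+0.5341z,  y = 0.0001+0.0306z
quadratic in z: (1.2862)z²+(0.0658)z+(-0.0945)=0, √Δ=0.7004 → z ∈ {-0.2979, 0.2467}; z = -0.2979 (taking z<0)
x = -0.1876, y = -0.0090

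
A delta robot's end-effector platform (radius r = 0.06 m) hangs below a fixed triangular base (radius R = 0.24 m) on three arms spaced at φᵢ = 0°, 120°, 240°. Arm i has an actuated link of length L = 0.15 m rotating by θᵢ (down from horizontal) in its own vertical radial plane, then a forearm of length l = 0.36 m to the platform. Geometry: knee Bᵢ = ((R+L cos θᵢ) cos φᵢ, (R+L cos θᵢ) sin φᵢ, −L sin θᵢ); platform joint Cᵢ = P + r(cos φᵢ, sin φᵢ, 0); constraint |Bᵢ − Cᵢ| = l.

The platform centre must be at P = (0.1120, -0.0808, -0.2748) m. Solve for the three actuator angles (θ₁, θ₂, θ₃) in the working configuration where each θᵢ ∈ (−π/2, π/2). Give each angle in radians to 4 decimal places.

arm 1 (φ=0.0°): x'=0.1120, y'=-0.0808
  e−x'=0.0680;  (l²−L²−(e−x')²−y'²−z²)/2L = 0.0681
  √(A²+B²)=0.2831;  θ1 = -1.3282+1.3278 ≈ -0.0004
rotate P by −φ2: (-0.1260, -0.0566, -0.2748)
  A cos θ + B sin θ = C:  0.3060·cos θ + -0.2748·sin θ = -0.2175
  √(A²+B²)=0.4113;  θ2 = -0.7318+2.1279 ≈ 1.3962
φ3=240.0° → target in arm frame (0.0140, 0.1374)
  A cos θ + B sin θ = C:  0.1660·cos θ + -0.2748·sin θ = -0.0495
  θ3 = atan2(B,A) + arccos(C/0.3211) = 0.6983

θ₁ = -0.0004, θ₂ = 1.3962, θ₃ = 0.6983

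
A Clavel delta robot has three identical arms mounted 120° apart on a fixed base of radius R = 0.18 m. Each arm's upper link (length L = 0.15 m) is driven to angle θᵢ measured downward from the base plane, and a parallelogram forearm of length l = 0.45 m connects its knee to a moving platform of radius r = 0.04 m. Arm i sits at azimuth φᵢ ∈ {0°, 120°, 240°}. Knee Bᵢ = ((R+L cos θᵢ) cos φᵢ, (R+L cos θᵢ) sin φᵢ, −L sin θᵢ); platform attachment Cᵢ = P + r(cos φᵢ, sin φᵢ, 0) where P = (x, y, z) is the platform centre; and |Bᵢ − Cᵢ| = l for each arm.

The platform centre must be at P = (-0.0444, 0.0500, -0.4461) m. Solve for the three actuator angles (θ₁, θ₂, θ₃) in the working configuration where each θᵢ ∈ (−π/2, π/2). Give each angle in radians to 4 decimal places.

φ1=0.0° → target in arm frame (-0.0444, 0.0500)
  A cos θ + B sin θ = C:  0.1844·cos θ + -0.4461·sin θ = -0.1850
  θ1 = atan2(B,A) + arccos(C/0.4827) = 0.7854
rotate P by −φ2: (0.0655, 0.0135, -0.4461)
  A cos θ + B sin θ = C:  0.0745·cos θ + -0.4461·sin θ = -0.0825
  γ=atan2(-0.4461,0.0745)=-1.4053;  ψ=arccos(-0.1823)=1.7541;  θ2=γ+ψ≈0.3488
φ3=240.0° → target in arm frame (-0.0211, -0.0635)
  e−x'=0.1611;  (l²−L²−(e−x')²−y'²−z²)/2L = -0.1633
  θ3 = atan2(B,A) + arccos(C/0.4743) = 0.6980

θ₁ = 0.7854, θ₂ = 0.3488, θ₃ = 0.6980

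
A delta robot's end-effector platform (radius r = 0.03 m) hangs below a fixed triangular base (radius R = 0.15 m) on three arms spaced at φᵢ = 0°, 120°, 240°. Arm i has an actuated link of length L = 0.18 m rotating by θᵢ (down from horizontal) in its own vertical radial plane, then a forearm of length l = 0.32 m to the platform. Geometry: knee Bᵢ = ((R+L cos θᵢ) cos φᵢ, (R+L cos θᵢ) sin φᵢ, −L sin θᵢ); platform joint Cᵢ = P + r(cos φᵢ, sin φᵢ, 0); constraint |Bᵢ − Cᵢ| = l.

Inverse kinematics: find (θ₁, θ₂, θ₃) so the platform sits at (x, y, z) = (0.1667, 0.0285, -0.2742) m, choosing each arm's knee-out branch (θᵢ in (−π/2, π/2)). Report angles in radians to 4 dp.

θ₁ = -0.0869, θ₂ = 1.1343, θ₃ = 1.3091

rotate P by −φ1: (0.1667, 0.0285, -0.2742)
  A=-0.0467, B=-0.2742, C=(l²−L²−A²−y'²−z²)/(2L)=-0.0227
  γ=atan2(-0.2742,-0.0467)=-1.7395;  ψ=arccos(-0.0817)=1.6526;  θ1=γ+ψ≈-0.0869
rotate P by −φ2: (-0.0587, -0.1586, -0.2742)
  A=0.1787, B=-0.2742, C=(l²−L²−A²−y'²−z²)/(2L)=-0.1730
  γ=atan2(-0.2742,0.1787)=-0.9933;  ψ=arccos(-0.5285)=2.1276;  θ2=γ+ψ≈1.1343
φ3=240.0° → target in arm frame (-0.1080, 0.1301)
  A=0.2280, B=-0.2742, C=(l²−L²−A²−y'²−z²)/(2L)=-0.2059
  θ3 = atan2(B,A) + arccos(C/0.3566) = 1.3091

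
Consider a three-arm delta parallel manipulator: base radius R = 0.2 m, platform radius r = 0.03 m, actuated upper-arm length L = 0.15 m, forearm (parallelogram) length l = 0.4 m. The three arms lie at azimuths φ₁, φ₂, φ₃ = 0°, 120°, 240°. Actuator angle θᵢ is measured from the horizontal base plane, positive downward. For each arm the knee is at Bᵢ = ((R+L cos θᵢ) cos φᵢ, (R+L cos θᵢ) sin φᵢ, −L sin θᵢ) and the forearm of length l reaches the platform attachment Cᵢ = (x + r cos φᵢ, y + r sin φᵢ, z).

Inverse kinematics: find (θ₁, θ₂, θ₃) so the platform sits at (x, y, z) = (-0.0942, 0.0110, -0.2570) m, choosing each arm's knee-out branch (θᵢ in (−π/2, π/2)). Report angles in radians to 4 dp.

θ₁ = 0.7854, θ₂ = -0.2618, θ₃ = -0.0877

rotate P by −φ1: (-0.0942, 0.0110, -0.2570)
  e−x'=0.2642;  (l²−L²−(e−x')²−y'²−z²)/2L = 0.0051
  γ=atan2(-0.2570,0.2642)=-0.7716;  ψ=arccos(0.0138)=1.5570;  θ1=γ+ψ≈0.7854
φ2=120.0° → target in arm frame (0.0566, 0.0761)
  A cos θ + B sin θ = C:  0.1134·cos θ + -0.2570·sin θ = 0.1760
  √(A²+B²)=0.2809;  θ2 = -1.1553+0.8935 ≈ -0.2618
rotate P by −φ3: (0.0376, -0.0871, -0.2570)
  A=0.1324, B=-0.2570, C=(l²−L²−A²−y'²−z²)/(2L)=0.1544
  √(A²+B²)=0.2891;  θ3 = -1.0950+1.0073 ≈ -0.0877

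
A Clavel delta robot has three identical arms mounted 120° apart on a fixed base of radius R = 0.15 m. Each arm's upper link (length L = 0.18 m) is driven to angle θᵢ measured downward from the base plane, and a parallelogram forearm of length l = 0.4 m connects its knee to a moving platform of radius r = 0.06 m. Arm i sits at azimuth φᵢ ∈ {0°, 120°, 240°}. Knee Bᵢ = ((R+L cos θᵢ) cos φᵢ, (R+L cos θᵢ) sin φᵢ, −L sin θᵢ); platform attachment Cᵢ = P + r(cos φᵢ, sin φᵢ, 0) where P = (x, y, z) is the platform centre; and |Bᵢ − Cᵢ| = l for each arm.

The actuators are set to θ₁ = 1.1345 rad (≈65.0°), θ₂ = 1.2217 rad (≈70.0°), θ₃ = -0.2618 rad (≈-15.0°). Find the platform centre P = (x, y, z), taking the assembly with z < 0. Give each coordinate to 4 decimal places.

arm 1 at φ=0.0°: (R−r)+L cos θ1 = 0.1661;  S1 = (0.1661, 0.0000, -0.1631)
φ2=120.0°: virtual centre (-0.0758, 0.1313, -0.1691), radius l
φ3=240.0°: virtual centre (-0.1319, -0.2285, 0.0466), radius l
subtract pairs → two planes through P
[-0.4837 0.2625 -0.0120]·P = -0.0026;  [-0.5960 -0.4570 0.4195]·P = 0.0176
det = 0.3775;  x = -0.0091+0.2771z,  y = -0.0267+0.5564z
sphere 1 gives Az²+Bz+C=0 with A=1.3864, B=0.1995, C=-0.1020;  B²−4AC=0.6054;  roots -0.3526, 0.2087;  negative root z = -0.3526
x = -0.1068, y = -0.2228

(-0.1068, -0.2228, -0.3526)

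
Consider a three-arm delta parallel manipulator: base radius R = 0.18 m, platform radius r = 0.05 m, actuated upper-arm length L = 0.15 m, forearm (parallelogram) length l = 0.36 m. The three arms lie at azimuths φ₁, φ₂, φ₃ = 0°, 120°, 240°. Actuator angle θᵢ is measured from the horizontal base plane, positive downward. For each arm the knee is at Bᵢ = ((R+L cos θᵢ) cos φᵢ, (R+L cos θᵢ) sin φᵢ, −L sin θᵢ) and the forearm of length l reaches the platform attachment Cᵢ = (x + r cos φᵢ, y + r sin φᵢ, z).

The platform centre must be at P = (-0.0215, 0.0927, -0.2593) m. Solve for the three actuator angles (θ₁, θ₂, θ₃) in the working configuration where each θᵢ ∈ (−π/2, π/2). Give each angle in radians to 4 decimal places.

φ1=0.0° → target in arm frame (-0.0215, 0.0927)
  A cos θ + B sin θ = C:  0.1515·cos θ + -0.2593·sin θ = 0.0277
  √(A²+B²)=0.3003;  θ1 = -1.0420+1.4783 ≈ 0.4363
φ2=120.0° → target in arm frame (0.0910, -0.0277)
  A=0.0390, B=-0.2593, C=(l²−L²−A²−y'²−z²)/(2L)=0.1253
  √(A²+B²)=0.2622;  θ2 = -1.4216+1.0728 ≈ -0.3488
rotate P by −φ3: (-0.0695, -0.0650, -0.2593)
  A cos θ + B sin θ = C:  0.1995·cos θ + -0.2593·sin θ = -0.0139
  √(A²+B²)=0.3272;  θ3 = -0.9149+1.6133 ≈ 0.6984

θ₁ = 0.4363, θ₂ = -0.3488, θ₃ = 0.6984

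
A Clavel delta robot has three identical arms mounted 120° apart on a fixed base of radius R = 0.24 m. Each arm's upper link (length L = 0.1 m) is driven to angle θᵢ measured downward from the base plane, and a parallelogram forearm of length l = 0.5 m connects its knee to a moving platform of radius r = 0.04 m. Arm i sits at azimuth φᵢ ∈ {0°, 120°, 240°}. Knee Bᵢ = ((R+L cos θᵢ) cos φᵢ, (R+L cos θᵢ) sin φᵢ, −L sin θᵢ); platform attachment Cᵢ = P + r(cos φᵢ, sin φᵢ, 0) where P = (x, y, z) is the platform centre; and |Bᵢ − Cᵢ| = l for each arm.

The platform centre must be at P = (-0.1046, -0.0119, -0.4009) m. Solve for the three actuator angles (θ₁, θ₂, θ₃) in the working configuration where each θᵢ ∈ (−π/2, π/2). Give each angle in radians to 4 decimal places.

θ₁ = 0.7856, θ₂ = -0.1739, θ₃ = -0.3490

rotate P by −φ1: (-0.1046, -0.0119, -0.4009)
  A cos θ + B sin θ = C:  0.3046·cos θ + -0.4009·sin θ = -0.0682
  γ=atan2(-0.4009,0.3046)=-0.9211;  ψ=arccos(-0.1355)=1.7067;  θ1=γ+ψ≈0.7856
rotate P by −φ2: (0.0420, 0.0965, -0.4009)
  e−x'=0.1580;  (l²−L²−(e−x')²−y'²−z²)/2L = 0.2250
  θ2 = atan2(B,A) + arccos(C/0.4309) = -0.1739
φ3=240.0° → target in arm frame (0.0626, -0.0846)
  A=0.1374, B=-0.4009, C=(l²−L²−A²−y'²−z²)/(2L)=0.2662
  θ3 = atan2(B,A) + arccos(C/0.4238) = -0.3490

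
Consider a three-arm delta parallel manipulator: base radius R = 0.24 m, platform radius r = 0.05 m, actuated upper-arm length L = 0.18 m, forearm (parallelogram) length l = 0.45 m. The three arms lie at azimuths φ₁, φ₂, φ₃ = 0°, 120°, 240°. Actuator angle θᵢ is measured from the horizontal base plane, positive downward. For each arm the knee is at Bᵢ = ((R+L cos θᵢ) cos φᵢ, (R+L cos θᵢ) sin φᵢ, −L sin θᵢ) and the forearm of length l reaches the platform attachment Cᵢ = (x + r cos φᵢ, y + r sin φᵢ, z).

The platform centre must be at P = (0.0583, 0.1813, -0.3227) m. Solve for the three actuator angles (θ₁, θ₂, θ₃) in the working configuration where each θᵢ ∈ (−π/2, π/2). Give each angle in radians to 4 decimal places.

θ₁ = 0.2616, θ₂ = -0.1743, θ₃ = 1.3089

arm 1 (φ=0.0°): x'=0.0583, y'=0.1813
  A cos θ + B sin θ = C:  0.1317·cos θ + -0.3227·sin θ = 0.0438
  θ1 = atan2(B,A) + arccos(C/0.3485) = 0.2616
φ2=120.0° → target in arm frame (0.1279, -0.1411)
  A cos θ + B sin θ = C:  0.0621·cos θ + -0.3227·sin θ = 0.1172
  √(A²+B²)=0.3286;  θ2 = -1.3806+1.2062 ≈ -0.1743
φ3=240.0° → target in arm frame (-0.1862, -0.0402)
  A=0.3762, B=-0.3227, C=(l²−L²−A²−y'²−z²)/(2L)=-0.2143
  θ3 = atan2(B,A) + arccos(C/0.4956) = 1.3089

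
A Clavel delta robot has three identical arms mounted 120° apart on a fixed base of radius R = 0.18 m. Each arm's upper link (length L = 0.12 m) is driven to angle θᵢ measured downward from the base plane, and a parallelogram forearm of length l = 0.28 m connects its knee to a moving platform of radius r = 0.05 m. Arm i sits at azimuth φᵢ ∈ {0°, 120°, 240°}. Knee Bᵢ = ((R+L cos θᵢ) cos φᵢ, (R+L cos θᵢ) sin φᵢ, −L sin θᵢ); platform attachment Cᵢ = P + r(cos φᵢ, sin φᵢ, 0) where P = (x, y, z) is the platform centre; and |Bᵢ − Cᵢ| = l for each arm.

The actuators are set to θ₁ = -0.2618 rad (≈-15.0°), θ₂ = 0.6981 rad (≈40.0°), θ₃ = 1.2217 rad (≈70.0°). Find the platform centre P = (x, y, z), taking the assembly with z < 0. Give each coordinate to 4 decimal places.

arm 1 at φ=0.0°: e+L cos θ1 = 0.2459;  O1 = (0.2459, 0.0000, 0.0311)
arm 2 at φ=120.0°: e+L cos θ2 = 0.2219;  O2 = (-0.1110, 0.1922, -0.0771)
φ3=240.0°: virtual centre (-0.0855, -0.1481, -0.1128), radius l
subtract pairs → two planes through P
plane₁₂: -0.7137x+0.3844y+-0.2164z = -0.0062
Cramer: x(z) = 0.0200-0.3746z;  y(z) = 0.0209-0.1327z
sphere 1 gives Az²+Bz+C=0 with A=1.1580, B=0.1016, C=-0.0260;  B²−4AC=0.1306;  roots -0.1999, 0.1122;  negative root z = -0.1999
x = 0.0949, y = 0.0475

(0.0949, 0.0475, -0.1999)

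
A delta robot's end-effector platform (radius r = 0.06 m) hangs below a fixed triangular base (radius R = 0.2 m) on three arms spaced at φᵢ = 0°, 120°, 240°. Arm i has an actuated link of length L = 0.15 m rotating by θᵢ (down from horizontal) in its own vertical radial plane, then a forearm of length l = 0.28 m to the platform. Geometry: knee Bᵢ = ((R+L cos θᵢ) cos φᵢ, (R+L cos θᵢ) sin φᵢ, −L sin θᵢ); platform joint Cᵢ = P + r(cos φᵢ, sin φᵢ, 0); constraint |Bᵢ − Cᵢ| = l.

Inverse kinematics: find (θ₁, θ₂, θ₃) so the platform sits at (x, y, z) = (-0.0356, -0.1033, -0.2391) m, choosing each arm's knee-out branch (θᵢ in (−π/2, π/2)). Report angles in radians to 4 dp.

arm 1 (φ=0.0°): x'=-0.0356, y'=-0.1033
  A cos θ + B sin θ = C:  0.1756·cos θ + -0.2391·sin θ = -0.1426
  γ=atan2(-0.2391,0.1756)=-0.9373;  ψ=arccos(-0.4806)=2.0722;  θ1=γ+ψ≈1.1348
rotate P by −φ2: (-0.0717, 0.0825, -0.2391)
  A=0.2117, B=-0.2391, C=(l²−L²−A²−y'²−z²)/(2L)=-0.1762
  √(A²+B²)=0.3193;  θ2 = -0.8462+2.1555 ≈ 1.3093
arm 3 (φ=240.0°): x'=0.1073, y'=0.0208
  e−x'=0.0327;  (l²−L²−(e−x')²−y'²−z²)/2L = -0.0092
  √(A²+B²)=0.2413;  θ3 = -1.4347+1.6091 ≈ 0.1744

θ₁ = 1.1348, θ₂ = 1.3093, θ₃ = 0.1744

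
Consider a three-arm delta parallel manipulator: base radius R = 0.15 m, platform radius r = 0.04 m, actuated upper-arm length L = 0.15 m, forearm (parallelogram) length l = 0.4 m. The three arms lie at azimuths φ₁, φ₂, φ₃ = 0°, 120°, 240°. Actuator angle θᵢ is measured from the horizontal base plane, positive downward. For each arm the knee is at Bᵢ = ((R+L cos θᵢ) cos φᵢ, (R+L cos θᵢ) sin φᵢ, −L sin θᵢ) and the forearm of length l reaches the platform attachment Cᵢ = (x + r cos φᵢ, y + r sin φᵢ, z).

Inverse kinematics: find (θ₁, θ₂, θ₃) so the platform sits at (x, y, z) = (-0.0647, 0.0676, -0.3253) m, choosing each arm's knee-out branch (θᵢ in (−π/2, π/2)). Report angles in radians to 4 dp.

arm 1 (φ=0.0°): x'=-0.0647, y'=0.0676
  A cos θ + B sin θ = C:  0.1747·cos θ + -0.3253·sin θ = -0.0114
  θ1 = atan2(B,A) + arccos(C/0.3692) = 0.5236
arm 2 (φ=120.0°): x'=0.0909, y'=0.0222
  A=0.0191, B=-0.3253, C=(l²−L²−A²−y'²−z²)/(2L)=0.1027
  √(A²+B²)=0.3259;  θ2 = -1.5121+1.2501 ≈ -0.2621
φ3=240.0° → target in arm frame (-0.0262, -0.0898)
  A=0.1362, B=-0.3253, C=(l²−L²−A²−y'²−z²)/(2L)=0.0169
  γ=atan2(-0.3253,0.1362)=-1.1743;  ψ=arccos(0.0478)=1.5229;  θ3=γ+ψ≈0.3486

θ₁ = 0.5236, θ₂ = -0.2621, θ₃ = 0.3486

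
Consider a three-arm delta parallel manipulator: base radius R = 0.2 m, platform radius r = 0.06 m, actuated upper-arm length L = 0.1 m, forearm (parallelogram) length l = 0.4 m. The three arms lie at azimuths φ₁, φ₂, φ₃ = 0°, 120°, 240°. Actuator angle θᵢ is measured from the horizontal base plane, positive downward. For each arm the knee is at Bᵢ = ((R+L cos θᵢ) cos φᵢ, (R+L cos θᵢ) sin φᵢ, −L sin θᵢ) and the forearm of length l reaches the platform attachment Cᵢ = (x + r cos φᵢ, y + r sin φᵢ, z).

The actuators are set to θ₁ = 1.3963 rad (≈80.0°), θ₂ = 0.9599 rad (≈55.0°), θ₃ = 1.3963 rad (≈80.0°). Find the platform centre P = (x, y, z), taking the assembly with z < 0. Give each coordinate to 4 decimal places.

φ1=0.0°: virtual centre (0.1574, 0.0000, -0.0985), radius l
φ2=120.0°: virtual centre (-0.0987, 0.1709, -0.0819), radius l
arm 3 at φ=240.0°: e+L cos θ3 = 0.1574;  O3 = (-0.0787, -0.1363, -0.0985)
subtract pairs → two planes through P
linear system: -0.5121x+0.3418y = 0.0112−0.0331z; -0.4721x+-0.2726y = 0.0000−0.0000z
det = 0.3009;  x = -0.0101+0.0300z,  y = 0.0176+-0.0520z
into |P−O₁|² = l²: 1.0036z² + 0.1851z + -0.1219 = 0;  Δ = 0.5238;  z = -0.4528 or 0.2683 → z<0 root = -0.4528
x = -0.0237, y = 0.0411

(-0.0237, 0.0411, -0.4528)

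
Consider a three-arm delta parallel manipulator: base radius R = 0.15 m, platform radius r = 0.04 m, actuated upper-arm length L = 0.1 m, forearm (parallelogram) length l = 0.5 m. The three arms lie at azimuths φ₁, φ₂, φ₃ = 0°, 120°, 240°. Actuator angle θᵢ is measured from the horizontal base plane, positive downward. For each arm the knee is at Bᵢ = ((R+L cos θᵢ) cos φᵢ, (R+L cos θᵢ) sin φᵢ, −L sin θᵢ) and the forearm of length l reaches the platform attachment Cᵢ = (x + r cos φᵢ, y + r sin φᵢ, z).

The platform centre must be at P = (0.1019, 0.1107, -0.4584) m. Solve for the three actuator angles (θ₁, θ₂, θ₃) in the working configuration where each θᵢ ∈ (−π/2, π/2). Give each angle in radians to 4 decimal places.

rotate P by −φ1: (0.1019, 0.1107, -0.4584)
  A cos θ + B sin θ = C:  0.0081·cos θ + -0.4584·sin θ = 0.0877
  √(A²+B²)=0.4585;  θ1 = -1.5531+1.3782 ≈ -0.1749
φ2=120.0° → target in arm frame (0.0449, -0.1436)
  e−x'=0.0651;  (l²−L²−(e−x')²−y'²−z²)/2L = 0.0251
  θ2 = atan2(B,A) + arccos(C/0.4630) = 0.0869
rotate P by −φ3: (-0.1468, 0.0329, -0.4584)
  e−x'=0.2568;  (l²−L²−(e−x')²−y'²−z²)/2L = -0.1858
  √(A²+B²)=0.5254;  θ3 = -1.0601+1.9323 ≈ 0.8722

θ₁ = -0.1749, θ₂ = 0.0869, θ₃ = 0.8722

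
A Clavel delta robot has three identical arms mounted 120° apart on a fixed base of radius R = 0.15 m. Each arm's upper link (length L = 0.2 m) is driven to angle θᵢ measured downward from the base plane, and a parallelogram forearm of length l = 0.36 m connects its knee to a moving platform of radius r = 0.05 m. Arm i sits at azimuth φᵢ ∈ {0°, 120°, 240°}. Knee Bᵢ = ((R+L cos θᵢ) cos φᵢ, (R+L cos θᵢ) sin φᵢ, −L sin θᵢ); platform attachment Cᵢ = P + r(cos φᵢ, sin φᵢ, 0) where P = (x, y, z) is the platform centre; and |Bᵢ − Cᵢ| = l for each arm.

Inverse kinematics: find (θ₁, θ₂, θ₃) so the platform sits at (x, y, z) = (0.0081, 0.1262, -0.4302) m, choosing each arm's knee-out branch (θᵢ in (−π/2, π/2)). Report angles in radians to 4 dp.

arm 1 (φ=0.0°): x'=0.0081, y'=0.1262
  e−x'=0.0919;  (l²−L²−(e−x')²−y'²−z²)/2L = -0.2996
  √(A²+B²)=0.4399;  θ1 = -1.3603+2.3200 ≈ 0.9597
φ2=120.0° → target in arm frame (0.1052, -0.0701)
  A=-0.0052, B=-0.4302, C=(l²−L²−A²−y'²−z²)/(2L)=-0.2510
  √(A²+B²)=0.4302;  θ2 = -1.5830+2.1938 ≈ 0.6108
rotate P by −φ3: (-0.1133, -0.0561, -0.4302)
  A=0.2133, B=-0.4302, C=(l²−L²−A²−y'²−z²)/(2L)=-0.3603
  θ3 = atan2(B,A) + arccos(C/0.4802) = 1.3090

θ₁ = 0.9597, θ₂ = 0.6108, θ₃ = 1.3090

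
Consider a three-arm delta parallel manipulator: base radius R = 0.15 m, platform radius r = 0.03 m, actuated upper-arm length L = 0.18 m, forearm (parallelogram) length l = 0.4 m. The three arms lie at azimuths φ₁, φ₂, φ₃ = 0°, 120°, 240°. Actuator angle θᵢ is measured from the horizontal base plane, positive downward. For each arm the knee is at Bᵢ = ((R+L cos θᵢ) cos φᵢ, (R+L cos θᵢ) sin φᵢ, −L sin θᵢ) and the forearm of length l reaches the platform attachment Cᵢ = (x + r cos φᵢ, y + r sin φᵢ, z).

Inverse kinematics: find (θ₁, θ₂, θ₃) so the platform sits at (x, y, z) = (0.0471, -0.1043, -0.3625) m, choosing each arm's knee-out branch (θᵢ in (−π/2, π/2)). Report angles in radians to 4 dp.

θ₁ = 0.3493, θ₂ = 0.9601, θ₃ = 0.2619

arm 1 (φ=0.0°): x'=0.0471, y'=-0.1043
  A cos θ + B sin θ = C:  0.0729·cos θ + -0.3625·sin θ = -0.0556
  θ1 = atan2(B,A) + arccos(C/0.3698) = 0.3493
rotate P by −φ2: (-0.1139, 0.0114, -0.3625)
  A cos θ + B sin θ = C:  0.2339·cos θ + -0.3625·sin θ = -0.1629
  √(A²+B²)=0.4314;  θ2 = -0.9978+1.9579 ≈ 0.9601
arm 3 (φ=240.0°): x'=0.0668, y'=0.0929
  A=0.0532, B=-0.3625, C=(l²−L²−A²−y'²−z²)/(2L)=-0.0424
  θ3 = atan2(B,A) + arccos(C/0.3664) = 0.2619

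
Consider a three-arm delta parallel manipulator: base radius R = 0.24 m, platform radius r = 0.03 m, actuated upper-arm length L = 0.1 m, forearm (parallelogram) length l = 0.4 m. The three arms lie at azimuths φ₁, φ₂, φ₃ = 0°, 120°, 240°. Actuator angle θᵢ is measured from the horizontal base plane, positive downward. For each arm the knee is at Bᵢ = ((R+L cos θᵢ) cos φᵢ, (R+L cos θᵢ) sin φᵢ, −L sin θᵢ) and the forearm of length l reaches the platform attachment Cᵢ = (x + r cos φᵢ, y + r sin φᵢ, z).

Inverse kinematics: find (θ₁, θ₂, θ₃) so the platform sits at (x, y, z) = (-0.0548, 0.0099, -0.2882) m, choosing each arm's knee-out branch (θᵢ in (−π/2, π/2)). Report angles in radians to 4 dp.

φ1=0.0° → target in arm frame (-0.0548, 0.0099)
  e−x'=0.2648;  (l²−L²−(e−x')²−y'²−z²)/2L = -0.0164
  θ1 = atan2(B,A) + arccos(C/0.3914) = 0.7850
arm 2 (φ=120.0°): x'=0.0360, y'=0.0425
  A cos θ + B sin θ = C:  0.1740·cos θ + -0.2882·sin θ = 0.1742
  √(A²+B²)=0.3367;  θ2 = -1.0276+1.0268 ≈ -0.0008
rotate P by −φ3: (0.0188, -0.0524, -0.2882)
  A cos θ + B sin θ = C:  0.1912·cos θ + -0.2882·sin θ = 0.1382
  γ=atan2(-0.2882,0.1912)=-0.9851;  ψ=arccos(0.3997)=1.1596;  θ3=γ+ψ≈0.1745

θ₁ = 0.7850, θ₂ = -0.0008, θ₃ = 0.1745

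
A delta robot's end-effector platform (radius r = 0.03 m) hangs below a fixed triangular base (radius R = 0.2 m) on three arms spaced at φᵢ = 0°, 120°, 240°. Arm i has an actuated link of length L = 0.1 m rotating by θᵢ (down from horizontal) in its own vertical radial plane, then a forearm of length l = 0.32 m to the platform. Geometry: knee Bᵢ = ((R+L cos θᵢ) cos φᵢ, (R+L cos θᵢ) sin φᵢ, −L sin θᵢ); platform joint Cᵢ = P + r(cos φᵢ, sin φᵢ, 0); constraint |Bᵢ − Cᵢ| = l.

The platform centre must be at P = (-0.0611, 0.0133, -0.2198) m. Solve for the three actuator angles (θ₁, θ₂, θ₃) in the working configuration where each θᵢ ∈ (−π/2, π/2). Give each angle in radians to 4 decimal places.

θ₁ = 0.9599, θ₂ = 0.0001, θ₃ = 0.2626

rotate P by −φ1: (-0.0611, 0.0133, -0.2198)
  A cos θ + B sin θ = C:  0.2311·cos θ + -0.2198·sin θ = -0.0475
  θ1 = atan2(B,A) + arccos(C/0.3189) = 0.9599
arm 2 (φ=120.0°): x'=0.0421, y'=0.0463
  A cos θ + B sin θ = C:  0.1279·cos θ + -0.2198·sin θ = 0.1279
  θ2 = atan2(B,A) + arccos(C/0.2543) = 0.0001
φ3=240.0° → target in arm frame (0.0190, -0.0596)
  A cos θ + B sin θ = C:  0.1510·cos θ + -0.2198·sin θ = 0.0887
  γ=atan2(-0.2198,0.1510)=-0.9690;  ψ=arccos(0.3328)=1.2315;  θ3=γ+ψ≈0.2626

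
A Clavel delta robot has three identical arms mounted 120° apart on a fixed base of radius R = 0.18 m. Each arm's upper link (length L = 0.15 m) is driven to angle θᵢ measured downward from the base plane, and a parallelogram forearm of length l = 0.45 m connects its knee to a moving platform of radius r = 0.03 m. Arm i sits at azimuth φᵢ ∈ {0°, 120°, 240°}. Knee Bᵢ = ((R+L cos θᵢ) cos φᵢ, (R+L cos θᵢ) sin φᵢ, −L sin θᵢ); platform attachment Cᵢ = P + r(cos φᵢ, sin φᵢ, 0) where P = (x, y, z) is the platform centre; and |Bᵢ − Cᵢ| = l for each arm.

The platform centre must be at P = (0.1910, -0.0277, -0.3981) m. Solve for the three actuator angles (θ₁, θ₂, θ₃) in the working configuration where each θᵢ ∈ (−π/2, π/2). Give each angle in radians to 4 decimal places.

φ1=0.0° → target in arm frame (0.1910, -0.0277)
  A cos θ + B sin θ = C:  -0.0410·cos θ + -0.3981·sin θ = 0.0636
  θ1 = atan2(B,A) + arccos(C/0.4002) = -0.2621
rotate P by −φ2: (-0.1195, -0.1516, -0.3981)
  A cos θ + B sin θ = C:  0.2695·cos θ + -0.3981·sin θ = -0.2469
  √(A²+B²)=0.4807;  θ2 = -0.9757+2.1102 ≈ 1.1345
arm 3 (φ=240.0°): x'=-0.0715, y'=0.1793
  A cos θ + B sin θ = C:  0.2215·cos θ + -0.3981·sin θ = -0.1990
  √(A²+B²)=0.4556;  θ3 = -1.0630+2.0227 ≈ 0.9597

θ₁ = -0.2621, θ₂ = 1.1345, θ₃ = 0.9597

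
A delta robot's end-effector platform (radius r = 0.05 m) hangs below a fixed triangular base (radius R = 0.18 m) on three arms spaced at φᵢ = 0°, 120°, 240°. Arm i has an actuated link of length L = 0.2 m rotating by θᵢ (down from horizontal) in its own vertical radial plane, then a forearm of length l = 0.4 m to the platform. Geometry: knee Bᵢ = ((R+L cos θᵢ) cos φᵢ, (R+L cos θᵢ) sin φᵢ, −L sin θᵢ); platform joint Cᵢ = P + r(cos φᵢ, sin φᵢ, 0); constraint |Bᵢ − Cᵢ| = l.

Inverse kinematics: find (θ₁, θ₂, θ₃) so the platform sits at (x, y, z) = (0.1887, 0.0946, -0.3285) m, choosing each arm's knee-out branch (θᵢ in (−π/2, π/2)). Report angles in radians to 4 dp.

arm 1 (φ=0.0°): x'=0.1887, y'=0.0946
  e−x'=-0.0587;  (l²−L²−(e−x')²−y'²−z²)/2L = -0.0008
  θ1 = atan2(B,A) + arccos(C/0.3337) = -0.1745
arm 2 (φ=120.0°): x'=-0.0124, y'=-0.2107
  e−x'=0.1424;  (l²−L²−(e−x')²−y'²−z²)/2L = -0.1315
  θ2 = atan2(B,A) + arccos(C/0.3580) = 0.7852
arm 3 (φ=240.0°): x'=-0.1763, y'=0.1161
  A cos θ + B sin θ = C:  0.3063·cos θ + -0.3285·sin θ = -0.2380
  √(A²+B²)=0.4491;  θ3 = -0.8204+2.1293 ≈ 1.3089

θ₁ = -0.1745, θ₂ = 0.7852, θ₃ = 1.3089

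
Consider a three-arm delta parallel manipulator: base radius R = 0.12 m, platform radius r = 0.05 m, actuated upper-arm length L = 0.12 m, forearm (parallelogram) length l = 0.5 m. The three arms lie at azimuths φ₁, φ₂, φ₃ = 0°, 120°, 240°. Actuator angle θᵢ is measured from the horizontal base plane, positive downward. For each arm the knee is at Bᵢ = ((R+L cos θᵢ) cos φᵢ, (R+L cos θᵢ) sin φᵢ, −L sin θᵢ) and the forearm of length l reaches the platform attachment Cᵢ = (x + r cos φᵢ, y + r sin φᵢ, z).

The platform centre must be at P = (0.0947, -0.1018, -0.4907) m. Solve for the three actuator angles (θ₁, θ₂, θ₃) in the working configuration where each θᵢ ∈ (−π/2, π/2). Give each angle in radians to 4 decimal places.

φ1=0.0° → target in arm frame (0.0947, -0.1018)
  A=-0.0247, B=-0.4907, C=(l²−L²−A²−y'²−z²)/(2L)=-0.0673
  θ1 = atan2(B,A) + arccos(C/0.4913) = 0.0872
φ2=120.0° → target in arm frame (-0.1355, -0.0311)
  A=0.2055, B=-0.4907, C=(l²−L²−A²−y'²−z²)/(2L)=-0.2016
  √(A²+B²)=0.5320;  θ2 = -1.1742+1.9595 ≈ 0.7853
φ3=240.0° → target in arm frame (0.0408, 0.1329)
  A cos θ + B sin θ = C:  0.0292·cos θ + -0.4907·sin θ = -0.0988
  θ3 = atan2(B,A) + arccos(C/0.4916) = 0.2617

θ₁ = 0.0872, θ₂ = 0.7853, θ₃ = 0.2617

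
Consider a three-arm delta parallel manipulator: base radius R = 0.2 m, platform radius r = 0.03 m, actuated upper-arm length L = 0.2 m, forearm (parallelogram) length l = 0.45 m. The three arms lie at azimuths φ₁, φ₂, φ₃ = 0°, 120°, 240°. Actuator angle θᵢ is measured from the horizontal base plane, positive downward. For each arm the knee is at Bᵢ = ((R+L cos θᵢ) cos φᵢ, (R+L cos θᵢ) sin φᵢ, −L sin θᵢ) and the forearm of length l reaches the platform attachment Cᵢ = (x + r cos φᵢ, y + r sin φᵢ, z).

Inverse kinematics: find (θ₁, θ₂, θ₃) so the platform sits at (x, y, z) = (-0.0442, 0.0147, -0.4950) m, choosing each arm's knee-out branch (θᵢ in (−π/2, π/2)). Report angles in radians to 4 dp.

θ₁ = 1.0471, θ₂ = 0.7853, θ₃ = 0.8729

φ1=0.0° → target in arm frame (-0.0442, 0.0147)
  A cos θ + B sin θ = C:  0.2142·cos θ + -0.4950·sin θ = -0.3216
  γ=atan2(-0.4950,0.2142)=-1.1624;  ψ=arccos(-0.5962)=2.2095;  θ1=γ+ψ≈1.0471
φ2=120.0° → target in arm frame (0.0348, 0.0309)
  A cos θ + B sin θ = C:  0.1352·cos θ + -0.4950·sin θ = -0.2544
  θ2 = atan2(B,A) + arccos(C/0.5131) = 0.7853
arm 3 (φ=240.0°): x'=0.0094, y'=-0.0456
  A cos θ + B sin θ = C:  0.1606·cos θ + -0.4950·sin θ = -0.2760
  √(A²+B²)=0.5204;  θ3 = -1.2570+2.1299 ≈ 0.8729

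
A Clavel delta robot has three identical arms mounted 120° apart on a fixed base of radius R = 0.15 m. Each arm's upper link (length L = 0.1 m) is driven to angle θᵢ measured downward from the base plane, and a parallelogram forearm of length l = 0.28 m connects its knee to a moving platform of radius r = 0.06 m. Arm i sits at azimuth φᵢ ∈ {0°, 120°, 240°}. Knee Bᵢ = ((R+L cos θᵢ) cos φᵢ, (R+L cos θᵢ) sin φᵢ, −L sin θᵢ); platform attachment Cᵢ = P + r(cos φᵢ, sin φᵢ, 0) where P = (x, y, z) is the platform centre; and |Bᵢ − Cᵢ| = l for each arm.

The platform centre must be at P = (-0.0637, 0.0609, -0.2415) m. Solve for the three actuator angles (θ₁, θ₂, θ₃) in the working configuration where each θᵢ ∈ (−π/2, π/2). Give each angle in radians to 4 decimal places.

θ₁ = 0.8729, θ₂ = -0.1742, θ₃ = 0.6111

rotate P by −φ1: (-0.0637, 0.0609, -0.2415)
  e−x'=0.1537;  (l²−L²−(e−x')²−y'²−z²)/2L = -0.0863
  √(A²+B²)=0.2863;  θ1 = -1.0040+1.8769 ≈ 0.8729
φ2=120.0° → target in arm frame (0.0846, 0.0247)
  A cos θ + B sin θ = C:  0.0054·cos θ + -0.2415·sin θ = 0.0472
  θ2 = atan2(B,A) + arccos(C/0.2416) = -0.1742
arm 3 (φ=240.0°): x'=-0.0209, y'=-0.0856
  e−x'=0.1109;  (l²−L²−(e−x')²−y'²−z²)/2L = -0.0477
  √(A²+B²)=0.2657;  θ3 = -1.1403+1.7514 ≈ 0.6111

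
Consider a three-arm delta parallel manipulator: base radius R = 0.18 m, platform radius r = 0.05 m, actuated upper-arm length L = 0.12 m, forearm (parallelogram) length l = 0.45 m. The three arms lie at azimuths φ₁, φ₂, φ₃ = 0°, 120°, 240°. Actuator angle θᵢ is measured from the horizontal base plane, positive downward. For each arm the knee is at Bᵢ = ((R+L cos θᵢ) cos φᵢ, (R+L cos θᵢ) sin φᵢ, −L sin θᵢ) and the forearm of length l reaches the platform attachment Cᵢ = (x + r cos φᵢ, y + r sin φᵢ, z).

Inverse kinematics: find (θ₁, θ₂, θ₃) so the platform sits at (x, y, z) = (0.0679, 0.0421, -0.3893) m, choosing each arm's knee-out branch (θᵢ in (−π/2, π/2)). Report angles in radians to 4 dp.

φ1=0.0° → target in arm frame (0.0679, 0.0421)
  e−x'=0.0621;  (l²−L²−(e−x')²−y'²−z²)/2L = 0.1288
  θ1 = atan2(B,A) + arccos(C/0.3942) = -0.1747
φ2=120.0° → target in arm frame (0.0025, -0.0799)
  A cos θ + B sin θ = C:  0.1275·cos θ + -0.3893·sin θ = 0.0580
  θ2 = atan2(B,A) + arccos(C/0.4096) = 0.1745
rotate P by −φ3: (-0.0704, 0.0378, -0.3893)
  e−x'=0.2004;  (l²−L²−(e−x')²−y'²−z²)/2L = -0.0210
  γ=atan2(-0.3893,0.2004)=-1.0954;  ψ=arccos(-0.0480)=1.6188;  θ3=γ+ψ≈0.5234

θ₁ = -0.1747, θ₂ = 0.1745, θ₃ = 0.5234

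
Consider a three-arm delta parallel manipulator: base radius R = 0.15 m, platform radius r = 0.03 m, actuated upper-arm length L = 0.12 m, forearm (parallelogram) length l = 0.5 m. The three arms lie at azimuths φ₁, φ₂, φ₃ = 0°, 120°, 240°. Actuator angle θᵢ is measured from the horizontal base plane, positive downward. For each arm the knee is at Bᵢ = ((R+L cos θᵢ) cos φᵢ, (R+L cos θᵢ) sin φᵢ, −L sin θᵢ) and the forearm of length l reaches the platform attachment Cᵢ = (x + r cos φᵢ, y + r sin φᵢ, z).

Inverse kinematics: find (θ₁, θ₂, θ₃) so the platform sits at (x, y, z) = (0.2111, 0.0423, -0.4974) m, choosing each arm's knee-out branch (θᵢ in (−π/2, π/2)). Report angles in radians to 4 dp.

θ₁ = 0.0003, θ₂ = 1.1352, θ₃ = 1.3968

rotate P by −φ1: (0.2111, 0.0423, -0.4974)
  A cos θ + B sin θ = C:  -0.0911·cos θ + -0.4974·sin θ = -0.0912
  θ1 = atan2(B,A) + arccos(C/0.5057) = 0.0003
φ2=120.0° → target in arm frame (-0.0689, -0.2040)
  e−x'=0.1889;  (l²−L²−(e−x')²−y'²−z²)/2L = -0.3712
  θ2 = atan2(B,A) + arccos(C/0.5321) = 1.1352
arm 3 (φ=240.0°): x'=-0.1422, y'=0.1617
  e−x'=0.2622;  (l²−L²−(e−x')²−y'²−z²)/2L = -0.4445
  θ3 = atan2(B,A) + arccos(C/0.5623) = 1.3968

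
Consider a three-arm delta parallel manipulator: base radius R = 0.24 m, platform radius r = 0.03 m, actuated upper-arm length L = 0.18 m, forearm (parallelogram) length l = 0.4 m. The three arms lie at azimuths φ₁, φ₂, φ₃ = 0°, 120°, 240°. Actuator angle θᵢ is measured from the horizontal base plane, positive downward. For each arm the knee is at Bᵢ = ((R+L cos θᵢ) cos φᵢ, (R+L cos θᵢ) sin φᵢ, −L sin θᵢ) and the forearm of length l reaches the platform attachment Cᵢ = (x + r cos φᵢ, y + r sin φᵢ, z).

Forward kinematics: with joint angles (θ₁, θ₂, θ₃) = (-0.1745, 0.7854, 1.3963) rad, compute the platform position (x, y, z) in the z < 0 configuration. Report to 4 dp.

O1 = (0.3873·cos0.0°, 0.3873·sin0.0°, 0.0313) = (0.3873, 0.0000, 0.0313)
O2 = (0.3373·cos120.0°, 0.3373·sin120.0°, -0.1273) = (-0.1686, 0.2921, -0.1273)
O3 = (0.2413·cos240.0°, 0.2413·sin240.0°, -0.1773) = (-0.1206, -0.2089, -0.1773)
|O₂|²−|O₁|² = -0.0210;  |O₃|²−|O₁|² = -0.0613
plane₁₂: -1.1118x+0.5842y+-0.3171z = -0.0210
Cramer: x(z) = 0.0422-0.3555z;  y(z) = 0.0443-0.1338z
into |P−O₁|² = l²: 1.1443z² + 0.1710z + -0.0380 = 0;  Δ = 0.2030;  z = -0.2716 or 0.1221 → z<0 root = -0.2716
x = 0.1387, y = 0.0806

(0.1387, 0.0806, -0.2716)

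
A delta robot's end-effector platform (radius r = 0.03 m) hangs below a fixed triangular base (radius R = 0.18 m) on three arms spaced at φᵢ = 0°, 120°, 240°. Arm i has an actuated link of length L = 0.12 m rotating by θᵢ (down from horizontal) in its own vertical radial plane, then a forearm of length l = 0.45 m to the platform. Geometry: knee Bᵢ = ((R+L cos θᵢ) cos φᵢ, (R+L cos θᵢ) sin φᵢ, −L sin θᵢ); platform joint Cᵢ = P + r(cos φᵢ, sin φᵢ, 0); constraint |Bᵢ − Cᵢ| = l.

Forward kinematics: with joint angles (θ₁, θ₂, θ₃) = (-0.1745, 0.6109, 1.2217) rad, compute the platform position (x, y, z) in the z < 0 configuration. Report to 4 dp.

(0.1439, 0.0801, -0.4042)

O1 = (0.2682·cos0.0°, 0.2682·sin0.0°, 0.0208) = (0.2682, 0.0000, 0.0208)
O2 = (0.2483·cos120.0°, 0.2483·sin120.0°, -0.0688) = (-0.1241, 0.2150, -0.0688)
O3 = (0.1910·cos240.0°, 0.1910·sin240.0°, -0.1128) = (-0.0955, -0.1655, -0.1128)
|O₂|²−|O₁|² = -0.0060;  |O₃|²−|O₁|² = -0.0231
plane₁₂: -0.7847x+0.4301y+-0.1793z = -0.0060
Cramer: x(z) = 0.0208-0.3044z;  y(z) = 0.0241-0.1384z
sphere 1 gives Az²+Bz+C=0 with A=1.1118, B=0.1022, C=-0.1403;  B²−4AC=0.6344;  roots -0.4042, 0.3122;  negative root z = -0.4042
x = 0.1439, y = 0.0801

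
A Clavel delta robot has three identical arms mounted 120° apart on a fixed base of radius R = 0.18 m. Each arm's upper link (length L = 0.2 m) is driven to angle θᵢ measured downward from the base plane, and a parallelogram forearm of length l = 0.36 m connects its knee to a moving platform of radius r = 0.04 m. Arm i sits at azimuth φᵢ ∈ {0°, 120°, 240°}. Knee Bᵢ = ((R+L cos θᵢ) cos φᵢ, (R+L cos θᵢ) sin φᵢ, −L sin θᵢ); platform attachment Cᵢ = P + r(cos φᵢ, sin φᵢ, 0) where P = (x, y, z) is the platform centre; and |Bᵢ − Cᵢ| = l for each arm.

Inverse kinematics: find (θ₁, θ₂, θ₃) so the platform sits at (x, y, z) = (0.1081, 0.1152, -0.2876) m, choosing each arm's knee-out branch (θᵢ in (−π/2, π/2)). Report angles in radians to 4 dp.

rotate P by −φ1: (0.1081, 0.1152, -0.2876)
  A=0.0319, B=-0.2876, C=(l²−L²−A²−y'²−z²)/(2L)=-0.0185
  γ=atan2(-0.2876,0.0319)=-1.4603;  ψ=arccos(-0.0640)=1.6348;  θ1=γ+ψ≈0.1745
φ2=120.0° → target in arm frame (0.0457, -0.1512)
  A cos θ + B sin θ = C:  0.0943·cos θ + -0.2876·sin θ = -0.0622
  γ=atan2(-0.2876,0.0943)=-1.2540;  ψ=arccos(-0.2054)=1.7777;  θ2=γ+ψ≈0.5237
φ3=240.0° → target in arm frame (-0.1538, 0.0360)
  e−x'=0.2938;  (l²−L²−(e−x')²−y'²−z²)/2L = -0.2018
  √(A²+B²)=0.4111;  θ3 = -0.7747+2.0840 ≈ 1.3093

θ₁ = 0.1745, θ₂ = 0.5237, θ₃ = 1.3093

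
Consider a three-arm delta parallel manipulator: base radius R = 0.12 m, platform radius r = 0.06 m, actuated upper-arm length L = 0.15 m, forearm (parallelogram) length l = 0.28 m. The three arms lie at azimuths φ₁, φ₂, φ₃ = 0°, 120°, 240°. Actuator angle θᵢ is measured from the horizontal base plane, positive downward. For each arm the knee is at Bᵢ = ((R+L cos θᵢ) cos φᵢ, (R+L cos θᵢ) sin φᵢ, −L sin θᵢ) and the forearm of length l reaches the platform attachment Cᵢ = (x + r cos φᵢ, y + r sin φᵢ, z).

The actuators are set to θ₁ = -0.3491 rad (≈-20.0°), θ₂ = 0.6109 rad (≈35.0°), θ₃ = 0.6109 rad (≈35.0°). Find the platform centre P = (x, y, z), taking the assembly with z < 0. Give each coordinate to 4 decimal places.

(0.1028, 0.0000, -0.2109)

O1 = (0.2010·cos0.0°, 0.2010·sin0.0°, 0.0513) = (0.2010, 0.0000, 0.0513)
arm 2 at φ=120.0°: (R−r)+L cos θ2 = 0.1829;  O2 = (-0.0914, 0.1584, -0.0860)
O3 = (0.1829·cos240.0°, 0.1829·sin240.0°, -0.0860) = (-0.0914, -0.1584, -0.0860)
|O₂|²−|O₁|² = -0.0022;  |O₃|²−|O₁|² = -0.0022
[-0.5848 0.3167 -0.2747]·P = -0.0022;  [-0.5848 -0.3167 -0.2747]·P = -0.0022
Cramer: x(z) = 0.0037-0.4697z;  y(z) = 0.0000+0.0000z
into |P−O₁|² = l²: 1.2207z² + 0.0827z + -0.0369 = 0;  Δ = 0.1868;  z = -0.2109 or 0.1432 → z<0 root = -0.2109
x = 0.1028, y = 0.0000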